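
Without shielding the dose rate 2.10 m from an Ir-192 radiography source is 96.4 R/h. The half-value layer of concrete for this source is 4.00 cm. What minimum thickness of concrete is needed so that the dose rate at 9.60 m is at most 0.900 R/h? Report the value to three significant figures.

9.43 cm

At 9.60 m, distance alone gives 96.4 × (2.10/9.60)² = 96.4 × 0.04785 = 4.613 R/h.
Further attenuation needed: 4.613/0.900 = 5.126.
n = log₂(5.126) = 2.358 half-value layers.
Thickness = 2.358 × 4.00 cm = 9.432 cm.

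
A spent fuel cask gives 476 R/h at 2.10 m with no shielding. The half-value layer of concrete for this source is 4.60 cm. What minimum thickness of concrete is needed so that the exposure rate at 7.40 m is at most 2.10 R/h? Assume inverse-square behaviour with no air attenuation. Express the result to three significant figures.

At 7.40 m, distance alone gives 476 × (2.10/7.40)² = 476 × 0.08053 = 38.33 R/h.
Further attenuation needed: 38.33/2.10 = 18.25.
n = log₂(18.25) = 4.190 half-value layers.
Thickness = 4.190 × 4.60 cm = 19.27 cm.

19.3 cm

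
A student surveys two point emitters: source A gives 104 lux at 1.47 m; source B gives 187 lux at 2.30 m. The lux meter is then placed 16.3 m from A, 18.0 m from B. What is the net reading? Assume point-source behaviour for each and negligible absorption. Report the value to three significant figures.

3.90 lux

Each source contributes Iᵢ·(dᵢ/rᵢ)²; contributions add.
A: 104 × (1.47/16.3)² = 0.8458 lux
B: 187 × (2.30/18.0)² = 3.053 lux
Total = 0.8458 + 3.053 = 3.899 lux.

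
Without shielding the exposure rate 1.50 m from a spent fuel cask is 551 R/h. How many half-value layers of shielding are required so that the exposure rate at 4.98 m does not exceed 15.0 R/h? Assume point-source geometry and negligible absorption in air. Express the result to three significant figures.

1.74 half-value layers

At 4.98 m, distance alone gives (1.50/4.98)² = 0.09072, so 551 × 0.09072 = 49.99 R/h.
Further attenuation needed: 49.99/15.0 = 3.333.
n = log₂(3.333) = 1.737 half-value layers.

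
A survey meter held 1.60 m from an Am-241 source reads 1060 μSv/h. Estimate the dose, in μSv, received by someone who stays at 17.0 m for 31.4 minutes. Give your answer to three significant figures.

Using I₁d₁² = I₂d₂², rate at 17.0 m:
1060 × (1.60/17.0)² = 1060 × 0.008858 = 9.389 μSv/h.
Dose = rate × time = 9.389 μSv/h × 0.5233 h = 4.913 μSv.

4.91 μSv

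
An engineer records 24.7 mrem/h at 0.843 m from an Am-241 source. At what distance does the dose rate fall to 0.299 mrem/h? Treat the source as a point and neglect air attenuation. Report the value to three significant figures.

By the inverse-square law, d₂ = d₁·√(I₁/I₂).
I₁/I₂ = 24.7/0.299 = 82.61, so d₂ = 0.843 × √82.61 = 7.662 m.

7.66 m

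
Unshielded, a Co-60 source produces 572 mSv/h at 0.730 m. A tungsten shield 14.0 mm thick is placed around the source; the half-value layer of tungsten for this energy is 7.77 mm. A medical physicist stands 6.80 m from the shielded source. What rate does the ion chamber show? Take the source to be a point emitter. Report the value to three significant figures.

Distance alone: 572 × (0.730/6.80)² = 572 × 0.01152 = 6.589 mSv/h.
Shield: 14.0/7.77 = 1.802 half-value layers → attenuation 2^(−1.802) = 0.2868.
Combined: 6.589 × 0.2868 = 1.890 mSv/h.

1.89 mSv/h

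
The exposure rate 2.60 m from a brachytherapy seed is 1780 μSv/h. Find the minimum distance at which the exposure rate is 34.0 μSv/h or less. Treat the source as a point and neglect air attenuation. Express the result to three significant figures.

18.8 m

Intensity scales as (d₁/d₂)², so d₂ = d₁·√(I₁/I₂).
I₁/I₂ = 1780/34.0 = 52.35, so d₂ = 2.60 × √52.35 = 18.81 m.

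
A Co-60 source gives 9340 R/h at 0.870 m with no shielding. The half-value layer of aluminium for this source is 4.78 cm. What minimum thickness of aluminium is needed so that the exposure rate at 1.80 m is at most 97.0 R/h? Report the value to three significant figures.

At 1.80 m, distance alone gives 9340 × (0.870/1.80)² = 9340 × 0.2336 = 2182 R/h.
Further attenuation needed: 2182/97.0 = 22.49.
n = log₂(22.49) = 4.491 half-value layers.
Thickness = 4.491 × 4.78 cm = 21.47 cm.

21.5 cm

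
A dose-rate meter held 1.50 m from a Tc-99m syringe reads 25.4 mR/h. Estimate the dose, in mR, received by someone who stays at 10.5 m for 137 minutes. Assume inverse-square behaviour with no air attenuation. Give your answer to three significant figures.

Applying the 1/r² law, rate at 10.5 m:
25.4 × (1.50/10.5)² = 25.4 × 0.02041 = 0.5184 mR/h.
Dose = rate × time = 0.5184 mR/h × 2.283 h = 1.184 mR.

1.18 mR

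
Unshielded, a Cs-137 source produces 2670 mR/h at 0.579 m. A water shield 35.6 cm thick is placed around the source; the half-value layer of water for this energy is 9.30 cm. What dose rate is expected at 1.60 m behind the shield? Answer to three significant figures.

24.6 mR/h

Distance alone: 2670 × (0.579/1.60)² = 2670 × 0.1310 = 349.8 mR/h.
Shield: 35.6/9.30 = 3.828 half-value layers → attenuation 2^(−3.828) = 0.07041.
Combined: 349.8 × 0.07041 = 24.63 mR/h.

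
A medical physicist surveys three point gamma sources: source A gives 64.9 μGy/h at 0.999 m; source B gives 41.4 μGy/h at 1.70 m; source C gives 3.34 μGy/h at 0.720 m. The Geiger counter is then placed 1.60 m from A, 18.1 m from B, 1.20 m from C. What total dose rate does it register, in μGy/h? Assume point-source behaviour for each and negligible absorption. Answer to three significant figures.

Each source contributes Iᵢ·(dᵢ/rᵢ)²; contributions add.
A: 64.9 × (0.999/1.60)² = 25.30 μGy/h
B: 41.4 × (1.70/18.1)² = 0.3652 μGy/h
C: 3.34 × (0.720/1.20)² = 1.202 μGy/h
Total = 25.30 + 0.3652 + 1.202 = 26.87 μGy/h.

26.9 μGy/h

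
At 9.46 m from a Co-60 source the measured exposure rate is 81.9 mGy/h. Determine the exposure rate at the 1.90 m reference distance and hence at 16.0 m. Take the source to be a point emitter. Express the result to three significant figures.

2030 mGy/h; 28.6 mGy/h

Using I₁d₁² = I₂d₂²,
At 1.90 m: (9.46/1.90)² = 24.79, so 81.9 × 24.79 = 2030 mGy/h
At 16.0 m: 2030 × (1.90/16.0)² = 2030 × 0.01410 = 28.62 mGy/h.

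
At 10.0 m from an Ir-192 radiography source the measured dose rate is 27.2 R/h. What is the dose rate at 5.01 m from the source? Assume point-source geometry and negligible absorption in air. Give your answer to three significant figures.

108 R/h

Using I₁d₁² = I₂d₂², scaling from 10.0 m to 5.01 m:
27.2 × (10.0/5.01)² = 27.2 × 3.984 = 108.4 R/h.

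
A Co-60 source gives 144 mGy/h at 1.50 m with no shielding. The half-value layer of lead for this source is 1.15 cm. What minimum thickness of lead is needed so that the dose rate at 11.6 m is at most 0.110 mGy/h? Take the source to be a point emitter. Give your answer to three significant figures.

5.12 cm

At 11.6 m, distance alone gives (1.50/11.6)² = 0.01672, so 144 × 0.01672 = 2.408 mGy/h.
Further attenuation needed: 2.408/0.110 = 21.89.
n = log₂(21.89) = 4.452 half-value layers.
Thickness = 4.452 × 1.15 cm = 5.120 cm.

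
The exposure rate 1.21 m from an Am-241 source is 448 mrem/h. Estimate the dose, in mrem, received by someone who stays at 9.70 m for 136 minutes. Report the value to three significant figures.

Intensity scales as (d₁/d₂)², so rate at 9.70 m:
448 × (1.21/9.70)² = 448 × 0.01556 = 6.971 mrem/h.
Dose = rate × time = 6.971 mrem/h × 2.267 h = 15.80 mrem.

15.8 mrem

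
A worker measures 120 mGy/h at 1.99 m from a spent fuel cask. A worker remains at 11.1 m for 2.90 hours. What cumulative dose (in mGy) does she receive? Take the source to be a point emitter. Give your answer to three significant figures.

Applying the 1/r² law, rate at 11.1 m:
120 × (1.99/11.1)² = 120 × 0.03214 = 3.857 mGy/h.
Dose = rate × time = 3.857 mGy/h × 2.900 h = 11.19 mGy.

11.2 mGy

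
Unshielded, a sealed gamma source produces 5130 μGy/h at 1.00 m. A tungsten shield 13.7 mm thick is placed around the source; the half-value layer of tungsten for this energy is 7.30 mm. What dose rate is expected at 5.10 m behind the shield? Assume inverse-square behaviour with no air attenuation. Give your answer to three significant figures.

53.7 μGy/h

Distance alone: 5130 × (1.00/5.10)² = 5130 × 0.03845 = 197.2 μGy/h.
Shield: 13.7/7.30 = 1.877 half-value layers → attenuation 2^(−1.877) = 0.2722.
Combined: 197.2 × 0.2722 = 53.68 μGy/h.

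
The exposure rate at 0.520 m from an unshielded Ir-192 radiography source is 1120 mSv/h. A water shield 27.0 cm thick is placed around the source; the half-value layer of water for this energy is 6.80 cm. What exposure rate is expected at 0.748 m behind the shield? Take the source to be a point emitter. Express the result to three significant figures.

Distance alone: 1120 × (0.520/0.748)² = 1120 × 0.4833 = 541.3 mSv/h.
Shield: 27.0/6.80 = 3.971 half-value layers → attenuation 2^(−3.971) = 0.06377.
Combined: 541.3 × 0.06377 = 34.52 mSv/h.

34.5 mSv/h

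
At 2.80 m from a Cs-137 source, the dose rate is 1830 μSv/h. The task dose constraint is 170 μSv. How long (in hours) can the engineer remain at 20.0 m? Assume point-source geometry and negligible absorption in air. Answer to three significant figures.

By the inverse-square law, rate at 20.0 m:
1830 × (2.80/20.0)² = 1830 × 0.01960 = 35.87 μSv/h.
Stay time = 170 μSv ÷ 35.87 μSv/h = 4.739 h.

4.74 h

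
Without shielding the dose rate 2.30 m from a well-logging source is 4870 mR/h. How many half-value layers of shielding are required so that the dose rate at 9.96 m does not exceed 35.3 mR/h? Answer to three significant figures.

2.88 half-value layers

At 9.96 m, distance alone gives 4870 × (2.30/9.96)² = 4870 × 0.05333 = 259.7 mR/h.
Further attenuation needed: 259.7/35.3 = 7.357.
n = log₂(7.357) = 2.879 half-value layers.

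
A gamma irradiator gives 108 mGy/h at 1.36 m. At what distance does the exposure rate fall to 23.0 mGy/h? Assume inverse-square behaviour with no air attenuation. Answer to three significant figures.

Using I₁d₁² = I₂d₂², d₂ = d₁·√(I₁/I₂).
I₁/I₂ = 108/23.0 = 4.696, so d₂ = 1.36 × √4.696 = 2.947 m.

2.95 m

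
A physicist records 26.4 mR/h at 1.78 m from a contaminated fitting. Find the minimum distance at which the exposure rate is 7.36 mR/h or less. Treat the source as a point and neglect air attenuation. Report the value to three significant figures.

By the inverse-square law, d₂ = d₁·√(I₁/I₂).
I₁/I₂ = 26.4/7.36 = 3.587, so d₂ = 1.78 × √3.587 = 3.371 m.

3.37 m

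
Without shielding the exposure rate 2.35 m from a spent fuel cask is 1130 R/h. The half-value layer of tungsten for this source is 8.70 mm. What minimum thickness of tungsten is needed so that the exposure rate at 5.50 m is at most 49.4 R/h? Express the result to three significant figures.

17.9 mm

At 5.50 m, distance alone gives 1130 × (2.35/5.50)² = 1130 × 0.1826 = 206.3 R/h.
Further attenuation needed: 206.3/49.4 = 4.176.
n = log₂(4.176) = 2.062 half-value layers.
Thickness = 2.062 × 8.70 mm = 17.94 mm.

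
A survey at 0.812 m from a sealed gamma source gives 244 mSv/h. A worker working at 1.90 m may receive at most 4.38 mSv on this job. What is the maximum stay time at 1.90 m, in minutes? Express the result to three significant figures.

5.90 min

Using I₁d₁² = I₂d₂², rate at 1.90 m:
244 × (0.812/1.90)² = 244 × 0.1826 = 44.55 mSv/h.
Stay time = 4.38 mSv ÷ 44.55 mSv/h = 0.09832 h = 5.899 min.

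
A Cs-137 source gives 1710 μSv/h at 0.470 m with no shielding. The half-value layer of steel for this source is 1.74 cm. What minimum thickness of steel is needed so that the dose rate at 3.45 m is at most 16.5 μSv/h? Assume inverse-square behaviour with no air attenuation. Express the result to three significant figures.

At 3.45 m, distance alone gives (0.470/3.45)² = 0.01856, so 1710 × 0.01856 = 31.74 μSv/h.
Further attenuation needed: 31.74/16.5 = 1.924.
n = log₂(1.924) = 0.9441 half-value layers.
Thickness = 0.9441 × 1.74 cm = 1.643 cm.

1.64 cm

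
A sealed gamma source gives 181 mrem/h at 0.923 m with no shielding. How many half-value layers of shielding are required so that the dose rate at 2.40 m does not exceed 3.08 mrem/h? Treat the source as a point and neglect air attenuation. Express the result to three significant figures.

3.12 half-value layers

At 2.40 m, distance alone gives (0.923/2.40)² = 0.1479, so 181 × 0.1479 = 26.77 mrem/h.
Further attenuation needed: 26.77/3.08 = 8.692.
n = log₂(8.692) = 3.120 half-value layers.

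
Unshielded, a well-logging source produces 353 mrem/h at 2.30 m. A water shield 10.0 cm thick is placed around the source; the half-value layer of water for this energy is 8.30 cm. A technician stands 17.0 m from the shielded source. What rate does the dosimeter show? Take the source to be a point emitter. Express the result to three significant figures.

2.80 mrem/h

Distance alone: 353 × (2.30/17.0)² = 353 × 0.01830 = 6.460 mrem/h.
Shield: 10.0/8.30 = 1.205 half-value layers → attenuation 2^(−1.205) = 0.4338.
Combined: 6.460 × 0.4338 = 2.802 mrem/h.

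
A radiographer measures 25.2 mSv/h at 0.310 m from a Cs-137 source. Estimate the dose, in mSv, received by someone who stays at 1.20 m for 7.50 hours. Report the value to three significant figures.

12.6 mSv

By the inverse-square law, rate at 1.20 m:
25.2 × (0.310/1.20)² = 25.2 × 0.06674 = 1.682 mSv/h.
Dose = rate × time = 1.682 mSv/h × 7.500 h = 12.62 mSv.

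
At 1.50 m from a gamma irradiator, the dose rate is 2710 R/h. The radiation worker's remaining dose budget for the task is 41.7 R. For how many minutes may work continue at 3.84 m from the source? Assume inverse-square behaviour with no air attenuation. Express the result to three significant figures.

6.05 min

By the inverse-square law, rate at 3.84 m:
(1.50/3.84)² = 0.1526, so 2710 × 0.1526 = 413.5 R/h.
Stay time = 41.7 R ÷ 413.5 R/h = 0.1008 h = 6.048 min.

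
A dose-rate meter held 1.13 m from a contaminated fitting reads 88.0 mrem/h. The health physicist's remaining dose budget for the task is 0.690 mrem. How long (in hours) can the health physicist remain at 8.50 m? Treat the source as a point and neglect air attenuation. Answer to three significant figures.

0.444 h

Intensity scales as (d₁/d₂)², so rate at 8.50 m:
(1.13/8.50)² = 0.01767, so 88.0 × 0.01767 = 1.555 mrem/h.
Stay time = 0.690 mrem ÷ 1.555 mrem/h = 0.4437 h.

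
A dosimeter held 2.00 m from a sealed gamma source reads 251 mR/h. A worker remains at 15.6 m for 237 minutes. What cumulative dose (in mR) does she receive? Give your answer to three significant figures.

Using I₁d₁² = I₂d₂², rate at 15.6 m:
251 × (2.00/15.6)² = 251 × 0.01644 = 4.126 mR/h.
Dose = rate × time = 4.126 mR/h × 3.950 h = 16.30 mR.

16.3 mR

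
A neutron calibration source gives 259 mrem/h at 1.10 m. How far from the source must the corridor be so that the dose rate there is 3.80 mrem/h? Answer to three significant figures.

9.08 m

By the inverse-square law, d₂ = d₁·√(I₁/I₂).
I₁/I₂ = 259/3.80 = 68.16, so d₂ = 1.10 × √68.16 = 9.081 m.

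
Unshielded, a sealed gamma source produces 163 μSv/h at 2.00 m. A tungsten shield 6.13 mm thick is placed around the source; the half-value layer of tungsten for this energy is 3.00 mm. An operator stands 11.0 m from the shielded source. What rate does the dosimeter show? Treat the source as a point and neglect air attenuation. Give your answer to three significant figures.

1.31 μSv/h

Distance alone: (2.00/11.0)² = 0.03306, so 163 × 0.03306 = 5.389 μSv/h.
Shield: 6.13/3.00 = 2.043 half-value layers → attenuation 2^(−2.043) = 0.2427.
Combined: 5.389 × 0.2427 = 1.308 μSv/h.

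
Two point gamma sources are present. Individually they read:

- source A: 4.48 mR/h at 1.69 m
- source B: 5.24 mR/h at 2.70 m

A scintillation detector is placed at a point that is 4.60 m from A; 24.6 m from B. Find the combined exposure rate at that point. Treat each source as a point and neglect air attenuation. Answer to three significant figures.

By superposition, sum each source's inverse-square contribution:
A: 4.48 × (1.69/4.60)² = 0.6047 mR/h
B: 5.24 × (2.70/24.6)² = 0.06312 mR/h
Total = 0.6047 + 0.06312 = 0.6678 mR/h.

0.668 mR/h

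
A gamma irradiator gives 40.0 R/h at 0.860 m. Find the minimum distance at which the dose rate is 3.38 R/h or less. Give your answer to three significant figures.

By the inverse-square law, d₂ = d₁·√(I₁/I₂).
I₁/I₂ = 40.0/3.38 = 11.83, so d₂ = 0.860 × √11.83 = 2.958 m.

2.96 m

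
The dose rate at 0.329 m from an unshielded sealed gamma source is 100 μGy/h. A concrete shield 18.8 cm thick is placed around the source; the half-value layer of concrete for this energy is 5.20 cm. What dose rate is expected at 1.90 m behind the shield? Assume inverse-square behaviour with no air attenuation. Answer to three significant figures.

Distance alone: (0.329/1.90)² = 0.02998, so 100 × 0.02998 = 2.998 μGy/h.
Shield: 18.8/5.20 = 3.615 half-value layers → attenuation 2^(−3.615) = 0.08162.
Combined: 2.998 × 0.08162 = 0.2447 μGy/h.

0.245 μGy/h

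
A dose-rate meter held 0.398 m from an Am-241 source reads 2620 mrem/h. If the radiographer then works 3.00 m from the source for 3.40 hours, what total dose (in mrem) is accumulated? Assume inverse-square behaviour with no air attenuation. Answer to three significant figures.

Intensity scales as (d₁/d₂)², so rate at 3.00 m:
2620 × (0.398/3.00)² = 2620 × 0.01760 = 46.11 mrem/h.
Dose = rate × time = 46.11 mrem/h × 3.400 h = 156.8 mrem.

157 mrem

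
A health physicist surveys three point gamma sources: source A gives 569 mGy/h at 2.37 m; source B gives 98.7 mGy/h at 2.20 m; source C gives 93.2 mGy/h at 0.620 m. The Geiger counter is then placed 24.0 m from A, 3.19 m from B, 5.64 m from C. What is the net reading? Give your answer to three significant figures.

53.6 mGy/h

Each source contributes Iᵢ·(dᵢ/rᵢ)²; contributions add.
A: 569 × (2.37/24.0)² = 5.549 mGy/h
B: 98.7 × (2.20/3.19)² = 46.94 mGy/h
C: 93.2 × (0.620/5.64)² = 1.126 mGy/h
Total = 5.549 + 46.94 + 1.126 = 53.61 mGy/h.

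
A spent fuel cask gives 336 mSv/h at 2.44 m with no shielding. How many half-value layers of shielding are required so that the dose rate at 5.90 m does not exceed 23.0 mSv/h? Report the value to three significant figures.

1.32 half-value layers

At 5.90 m, distance alone gives 336 × (2.44/5.90)² = 336 × 0.1710 = 57.46 mSv/h.
Further attenuation needed: 57.46/23.0 = 2.498.
n = log₂(2.498) = 1.321 half-value layers.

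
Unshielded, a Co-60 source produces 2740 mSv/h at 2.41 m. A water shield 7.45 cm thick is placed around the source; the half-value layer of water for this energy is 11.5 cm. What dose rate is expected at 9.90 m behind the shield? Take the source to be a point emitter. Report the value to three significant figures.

Distance alone: (2.41/9.90)² = 0.05926, so 2740 × 0.05926 = 162.4 mSv/h.
Shield: 7.45/11.5 = 0.6478 half-value layers → attenuation 2^(−0.6478) = 0.6383.
Combined: 162.4 × 0.6383 = 103.7 mSv/h.

104 mSv/h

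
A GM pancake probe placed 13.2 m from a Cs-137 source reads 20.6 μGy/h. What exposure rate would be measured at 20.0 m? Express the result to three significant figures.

Intensity scales as (d₁/d₂)², so scaling from 13.2 m to 20.0 m:
(13.2/20.0)² = 0.4356, so 20.6 × 0.4356 = 8.973 μGy/h.

8.97 μGy/h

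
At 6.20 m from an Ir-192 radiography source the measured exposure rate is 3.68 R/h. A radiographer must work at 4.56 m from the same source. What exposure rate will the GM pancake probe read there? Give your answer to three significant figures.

6.80 R/h

Using I₁d₁² = I₂d₂², scaling from 6.20 m to 4.56 m:
3.68 × (6.20/4.56)² = 3.68 × 1.849 = 6.804 R/h.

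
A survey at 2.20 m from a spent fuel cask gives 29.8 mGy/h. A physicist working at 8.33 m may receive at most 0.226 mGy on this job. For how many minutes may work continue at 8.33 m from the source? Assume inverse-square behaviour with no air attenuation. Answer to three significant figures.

By the inverse-square law, rate at 8.33 m:
29.8 × (2.20/8.33)² = 29.8 × 0.06975 = 2.079 mGy/h.
Stay time = 0.226 mGy ÷ 2.079 mGy/h = 0.1087 h = 6.522 min.

6.52 min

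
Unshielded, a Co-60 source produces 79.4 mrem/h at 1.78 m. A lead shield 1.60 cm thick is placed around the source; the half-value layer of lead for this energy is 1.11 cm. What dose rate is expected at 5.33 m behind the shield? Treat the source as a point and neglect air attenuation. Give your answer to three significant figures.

3.26 mrem/h

Distance alone: (1.78/5.33)² = 0.1115, so 79.4 × 0.1115 = 8.853 mrem/h.
Shield: 1.60/1.11 = 1.441 half-value layers → attenuation 2^(−1.441) = 0.3683.
Combined: 8.853 × 0.3683 = 3.261 mrem/h.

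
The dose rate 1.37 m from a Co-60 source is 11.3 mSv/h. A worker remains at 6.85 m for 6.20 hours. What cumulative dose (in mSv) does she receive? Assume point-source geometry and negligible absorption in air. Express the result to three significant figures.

Using I₁d₁² = I₂d₂², rate at 6.85 m:
(1.37/6.85)² = 0.04000, so 11.3 × 0.04000 = 0.4520 mSv/h.
Dose = rate × time = 0.4520 mSv/h × 6.200 h = 2.802 mSv.

2.80 mSv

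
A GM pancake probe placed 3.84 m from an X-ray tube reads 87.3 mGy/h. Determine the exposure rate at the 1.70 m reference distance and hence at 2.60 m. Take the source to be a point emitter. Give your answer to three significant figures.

445 mGy/h; 190 mGy/h

Applying the 1/r² law,
At 1.70 m: (3.84/1.70)² = 5.102, so 87.3 × 5.102 = 445.4 mGy/h
At 2.60 m: 445.4 × (1.70/2.60)² = 445.4 × 0.4275 = 190.4 mGy/h.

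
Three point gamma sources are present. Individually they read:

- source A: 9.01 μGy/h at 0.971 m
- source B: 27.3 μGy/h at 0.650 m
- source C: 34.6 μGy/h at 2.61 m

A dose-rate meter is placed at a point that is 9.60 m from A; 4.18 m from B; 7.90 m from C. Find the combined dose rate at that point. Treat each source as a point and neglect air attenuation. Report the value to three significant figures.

Each source contributes Iᵢ·(dᵢ/rᵢ)²; contributions add.
A: 9.01 × (0.971/9.60)² = 0.09218 μGy/h
B: 27.3 × (0.650/4.18)² = 0.6601 μGy/h
C: 34.6 × (2.61/7.90)² = 3.777 μGy/h
Total = 0.09218 + 0.6601 + 3.777 = 4.529 μGy/h.

4.53 μGy/h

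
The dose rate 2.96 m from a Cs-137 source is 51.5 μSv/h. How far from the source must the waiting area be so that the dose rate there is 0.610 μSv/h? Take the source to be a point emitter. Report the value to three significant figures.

Applying the 1/r² law, d₂ = d₁·√(I₁/I₂).
I₁/I₂ = 51.5/0.610 = 84.43, so d₂ = 2.96 × √84.43 = 27.20 m.

27.2 m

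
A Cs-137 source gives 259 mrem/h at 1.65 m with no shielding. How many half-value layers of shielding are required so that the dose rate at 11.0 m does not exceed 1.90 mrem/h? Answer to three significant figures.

1.62 half-value layers

At 11.0 m, distance alone gives 259 × (1.65/11.0)² = 259 × 0.02250 = 5.827 mrem/h.
Further attenuation needed: 5.827/1.90 = 3.067.
n = log₂(3.067) = 1.617 half-value layers.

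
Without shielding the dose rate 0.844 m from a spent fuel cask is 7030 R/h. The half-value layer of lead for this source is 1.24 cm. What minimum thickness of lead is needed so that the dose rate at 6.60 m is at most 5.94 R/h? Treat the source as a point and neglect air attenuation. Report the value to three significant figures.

At 6.60 m, distance alone gives (0.844/6.60)² = 0.01635, so 7030 × 0.01635 = 114.9 R/h.
Further attenuation needed: 114.9/5.94 = 19.34.
n = log₂(19.34) = 4.274 half-value layers.
Thickness = 4.274 × 1.24 cm = 5.300 cm.

5.30 cm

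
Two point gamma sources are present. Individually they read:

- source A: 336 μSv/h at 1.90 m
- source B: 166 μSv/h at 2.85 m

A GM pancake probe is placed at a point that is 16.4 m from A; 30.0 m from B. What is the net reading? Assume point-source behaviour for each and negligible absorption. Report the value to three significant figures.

6.01 μSv/h

By superposition, sum each source's inverse-square contribution:
A: 336 × (1.90/16.4)² = 4.510 μSv/h
B: 166 × (2.85/30.0)² = 1.498 μSv/h
Total = 4.510 + 1.498 = 6.008 μSv/h.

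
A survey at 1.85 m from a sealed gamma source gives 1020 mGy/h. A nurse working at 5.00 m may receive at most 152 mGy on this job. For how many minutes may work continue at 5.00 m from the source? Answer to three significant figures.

65.3 min

Since intensity falls as 1/r², rate at 5.00 m:
(1.85/5.00)² = 0.1369, so 1020 × 0.1369 = 139.6 mGy/h.
Stay time = 152 mGy ÷ 139.6 mGy/h = 1.089 h = 65.34 min.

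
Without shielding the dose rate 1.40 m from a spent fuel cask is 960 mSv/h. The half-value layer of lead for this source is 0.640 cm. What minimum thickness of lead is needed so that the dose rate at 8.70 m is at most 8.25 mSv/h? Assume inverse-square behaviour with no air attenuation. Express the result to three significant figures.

1.02 cm

At 8.70 m, distance alone gives (1.40/8.70)² = 0.02590, so 960 × 0.02590 = 24.86 mSv/h.
Further attenuation needed: 24.86/8.25 = 3.013.
n = log₂(3.013) = 1.591 half-value layers.
Thickness = 1.591 × 0.640 cm = 1.018 cm.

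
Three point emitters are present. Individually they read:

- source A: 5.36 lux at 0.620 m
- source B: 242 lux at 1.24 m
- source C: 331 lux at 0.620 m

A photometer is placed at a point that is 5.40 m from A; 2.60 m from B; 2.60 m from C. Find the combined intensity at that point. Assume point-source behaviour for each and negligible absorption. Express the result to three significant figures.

73.9 lux

Each source contributes Iᵢ·(dᵢ/rᵢ)²; contributions add.
A: 5.36 × (0.620/5.40)² = 0.07066 lux
B: 242 × (1.24/2.60)² = 55.04 lux
C: 331 × (0.620/2.60)² = 18.82 lux
Total = 0.07066 + 55.04 + 18.82 = 73.93 lux.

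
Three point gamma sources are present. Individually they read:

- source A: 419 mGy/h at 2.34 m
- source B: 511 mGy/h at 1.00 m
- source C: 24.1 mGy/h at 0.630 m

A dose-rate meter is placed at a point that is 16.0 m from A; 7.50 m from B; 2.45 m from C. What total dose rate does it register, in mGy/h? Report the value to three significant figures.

19.6 mGy/h

Each source contributes Iᵢ·(dᵢ/rᵢ)²; contributions add.
A: 419 × (2.34/16.0)² = 8.962 mGy/h
B: 511 × (1.00/7.50)² = 9.084 mGy/h
C: 24.1 × (0.630/2.45)² = 1.594 mGy/h
Total = 8.962 + 9.084 + 1.594 = 19.64 mGy/h.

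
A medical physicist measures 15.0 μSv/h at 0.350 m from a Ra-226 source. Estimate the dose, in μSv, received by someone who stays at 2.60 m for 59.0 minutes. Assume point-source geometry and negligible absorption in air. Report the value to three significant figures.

0.267 μSv

By the inverse-square law, rate at 2.60 m:
15.0 × (0.350/2.60)² = 15.0 × 0.01812 = 0.2718 μSv/h.
Dose = rate × time = 0.2718 μSv/h × 0.9833 h = 0.2673 μSv.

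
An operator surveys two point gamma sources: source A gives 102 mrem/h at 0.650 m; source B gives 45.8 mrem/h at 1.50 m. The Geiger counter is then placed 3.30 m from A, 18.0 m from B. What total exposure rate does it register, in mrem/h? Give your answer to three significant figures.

4.28 mrem/h

Each source contributes Iᵢ·(dᵢ/rᵢ)²; contributions add.
A: 102 × (0.650/3.30)² = 3.957 mrem/h
B: 45.8 × (1.50/18.0)² = 0.3181 mrem/h
Total = 3.957 + 0.3181 = 4.275 mrem/h.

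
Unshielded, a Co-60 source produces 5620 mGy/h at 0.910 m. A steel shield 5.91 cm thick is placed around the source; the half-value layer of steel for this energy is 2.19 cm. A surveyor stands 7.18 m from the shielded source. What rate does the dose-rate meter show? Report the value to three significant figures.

13.9 mGy/h

Distance alone: 5620 × (0.910/7.18)² = 5620 × 0.01606 = 90.26 mGy/h.
Shield: 5.91/2.19 = 2.699 half-value layers → attenuation 2^(−2.699) = 0.1540.
Combined: 90.26 × 0.1540 = 13.90 mGy/h.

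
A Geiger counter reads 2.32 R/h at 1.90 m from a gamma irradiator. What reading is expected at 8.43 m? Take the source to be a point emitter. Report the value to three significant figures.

0.118 R/h

Applying the 1/r² law, the rate at 8.43 m is
2.32 × (1.90/8.43)² = 2.32 × 0.05080 = 0.1179 R/h.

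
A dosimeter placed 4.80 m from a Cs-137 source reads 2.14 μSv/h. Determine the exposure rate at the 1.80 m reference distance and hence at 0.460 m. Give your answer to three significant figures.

Applying the 1/r² law,
At 1.80 m: 2.14 × (4.80/1.80)² = 2.14 × 7.111 = 15.22 μSv/h
At 0.460 m: 15.22 × (1.80/0.460)² = 15.22 × 15.31 = 233.0 μSv/h.

15.2 μSv/h; 233 μSv/h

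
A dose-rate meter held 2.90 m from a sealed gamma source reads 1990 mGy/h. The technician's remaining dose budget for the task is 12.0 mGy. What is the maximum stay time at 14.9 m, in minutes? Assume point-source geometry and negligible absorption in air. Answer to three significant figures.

Using I₁d₁² = I₂d₂², rate at 14.9 m:
1990 × (2.90/14.9)² = 1990 × 0.03788 = 75.38 mGy/h.
Stay time = 12.0 mGy ÷ 75.38 mGy/h = 0.1592 h = 9.552 min.

9.55 min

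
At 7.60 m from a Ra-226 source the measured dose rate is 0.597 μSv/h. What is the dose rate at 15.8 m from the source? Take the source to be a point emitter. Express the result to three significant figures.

0.138 μSv/h

By the inverse-square law, scaling from 7.60 m to 15.8 m:
0.597 × (7.60/15.8)² = 0.597 × 0.2314 = 0.1381 μSv/h.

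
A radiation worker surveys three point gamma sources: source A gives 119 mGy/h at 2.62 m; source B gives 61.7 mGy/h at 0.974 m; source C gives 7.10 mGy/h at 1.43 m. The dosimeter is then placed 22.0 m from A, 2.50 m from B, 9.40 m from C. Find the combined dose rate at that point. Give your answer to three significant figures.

Each source contributes Iᵢ·(dᵢ/rᵢ)²; contributions add.
A: 119 × (2.62/22.0)² = 1.688 mGy/h
B: 61.7 × (0.974/2.50)² = 9.365 mGy/h
C: 7.10 × (1.43/9.40)² = 0.1643 mGy/h
Total = 1.688 + 9.365 + 0.1643 = 11.22 mGy/h.

11.2 mGy/h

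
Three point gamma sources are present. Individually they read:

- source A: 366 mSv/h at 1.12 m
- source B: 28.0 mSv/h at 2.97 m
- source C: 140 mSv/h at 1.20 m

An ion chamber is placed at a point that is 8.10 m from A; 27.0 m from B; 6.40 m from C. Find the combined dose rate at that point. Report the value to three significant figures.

Each source contributes Iᵢ·(dᵢ/rᵢ)²; contributions add.
A: 366 × (1.12/8.10)² = 6.998 mSv/h
B: 28.0 × (2.97/27.0)² = 0.3388 mSv/h
C: 140 × (1.20/6.40)² = 4.922 mSv/h
Total = 6.998 + 0.3388 + 4.922 = 12.26 mSv/h.

12.3 mSv/h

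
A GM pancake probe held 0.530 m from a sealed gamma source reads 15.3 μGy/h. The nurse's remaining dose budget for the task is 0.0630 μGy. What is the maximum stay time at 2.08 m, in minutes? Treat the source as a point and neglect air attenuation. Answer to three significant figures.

3.81 min

Intensity scales as (d₁/d₂)², so rate at 2.08 m:
(0.530/2.08)² = 0.06493, so 15.3 × 0.06493 = 0.9934 μGy/h.
Stay time = 0.0630 μGy ÷ 0.9934 μGy/h = 0.06342 h = 3.805 min.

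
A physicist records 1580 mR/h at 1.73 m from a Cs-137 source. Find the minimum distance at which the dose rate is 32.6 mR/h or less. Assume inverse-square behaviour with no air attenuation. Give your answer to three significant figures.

12.0 m

Using I₁d₁² = I₂d₂², d₂ = d₁·√(I₁/I₂).
I₁/I₂ = 1580/32.6 = 48.47, so d₂ = 1.73 × √48.47 = 12.04 m.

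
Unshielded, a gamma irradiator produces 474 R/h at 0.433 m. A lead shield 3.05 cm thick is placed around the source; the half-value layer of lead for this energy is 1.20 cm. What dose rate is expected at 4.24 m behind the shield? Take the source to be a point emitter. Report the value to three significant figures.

Distance alone: (0.433/4.24)² = 0.01043, so 474 × 0.01043 = 4.944 R/h.
Shield: 3.05/1.20 = 2.542 half-value layers → attenuation 2^(−2.542) = 0.1717.
Combined: 4.944 × 0.1717 = 0.8489 R/h.

0.849 R/h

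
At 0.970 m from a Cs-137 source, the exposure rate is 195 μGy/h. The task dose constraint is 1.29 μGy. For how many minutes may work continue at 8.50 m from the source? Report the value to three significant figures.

30.5 min

Using I₁d₁² = I₂d₂², rate at 8.50 m:
195 × (0.970/8.50)² = 195 × 0.01302 = 2.539 μGy/h.
Stay time = 1.29 μGy ÷ 2.539 μGy/h = 0.5081 h = 30.49 min.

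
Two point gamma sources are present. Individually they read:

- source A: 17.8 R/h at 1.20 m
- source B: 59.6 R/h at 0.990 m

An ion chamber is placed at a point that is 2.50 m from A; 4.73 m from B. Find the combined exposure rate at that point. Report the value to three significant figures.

By superposition, sum each source's inverse-square contribution:
A: 17.8 × (1.20/2.50)² = 4.101 R/h
B: 59.6 × (0.990/4.73)² = 2.611 R/h
Total = 4.101 + 2.611 = 6.712 R/h.

6.71 R/h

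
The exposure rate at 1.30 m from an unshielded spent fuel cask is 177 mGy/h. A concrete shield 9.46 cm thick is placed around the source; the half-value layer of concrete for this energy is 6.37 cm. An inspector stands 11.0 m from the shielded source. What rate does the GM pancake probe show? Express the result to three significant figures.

Distance alone: 177 × (1.30/11.0)² = 177 × 0.01397 = 2.473 mGy/h.
Shield: 9.46/6.37 = 1.485 half-value layers → attenuation 2^(−1.485) = 0.3572.
Combined: 2.473 × 0.3572 = 0.8834 mGy/h.

0.883 mGy/h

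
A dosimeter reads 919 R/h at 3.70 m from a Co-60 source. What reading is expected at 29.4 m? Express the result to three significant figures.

14.6 R/h

By the inverse-square law, the rate at 29.4 m is
(3.70/29.4)² = 0.01584, so 919 × 0.01584 = 14.56 R/h.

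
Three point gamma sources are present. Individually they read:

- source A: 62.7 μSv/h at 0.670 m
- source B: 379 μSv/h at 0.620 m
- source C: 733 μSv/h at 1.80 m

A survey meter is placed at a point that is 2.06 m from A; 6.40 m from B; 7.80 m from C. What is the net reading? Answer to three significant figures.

49.2 μSv/h

By superposition, sum each source's inverse-square contribution:
A: 62.7 × (0.670/2.06)² = 6.633 μSv/h
B: 379 × (0.620/6.40)² = 3.557 μSv/h
C: 733 × (1.80/7.80)² = 39.04 μSv/h
Total = 6.633 + 3.557 + 39.04 = 49.23 μSv/h.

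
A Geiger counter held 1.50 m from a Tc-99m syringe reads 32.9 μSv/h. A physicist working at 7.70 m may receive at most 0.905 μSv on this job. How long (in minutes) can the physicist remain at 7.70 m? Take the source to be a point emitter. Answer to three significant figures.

43.5 min

By the inverse-square law, rate at 7.70 m:
32.9 × (1.50/7.70)² = 32.9 × 0.03795 = 1.249 μSv/h.
Stay time = 0.905 μSv ÷ 1.249 μSv/h = 0.7246 h = 43.48 min.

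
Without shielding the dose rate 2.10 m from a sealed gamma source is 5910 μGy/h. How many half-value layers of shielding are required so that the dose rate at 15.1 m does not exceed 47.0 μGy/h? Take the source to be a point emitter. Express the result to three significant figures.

1.28 half-value layers

At 15.1 m, distance alone gives 5910 × (2.10/15.1)² = 5910 × 0.01934 = 114.3 μGy/h.
Further attenuation needed: 114.3/47.0 = 2.432.
n = log₂(2.432) = 1.282 half-value layers.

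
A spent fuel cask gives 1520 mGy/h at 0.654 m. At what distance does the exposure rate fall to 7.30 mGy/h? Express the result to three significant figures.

By the inverse-square law, d₂ = d₁·√(I₁/I₂).
I₁/I₂ = 1520/7.30 = 208.2, so d₂ = 0.654 × √208.2 = 9.437 m.

9.44 m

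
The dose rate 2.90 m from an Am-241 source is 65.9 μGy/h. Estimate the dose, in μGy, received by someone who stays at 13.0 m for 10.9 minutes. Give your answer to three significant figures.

Intensity scales as (d₁/d₂)², so rate at 13.0 m:
(2.90/13.0)² = 0.04976, so 65.9 × 0.04976 = 3.279 μGy/h.
Dose = rate × time = 3.279 μGy/h × 0.1817 h = 0.5958 μGy.

0.596 μGy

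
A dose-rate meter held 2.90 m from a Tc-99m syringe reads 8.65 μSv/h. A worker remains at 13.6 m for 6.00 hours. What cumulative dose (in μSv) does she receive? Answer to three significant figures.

Intensity scales as (d₁/d₂)², so rate at 13.6 m:
(2.90/13.6)² = 0.04547, so 8.65 × 0.04547 = 0.3933 μSv/h.
Dose = rate × time = 0.3933 μSv/h × 6.000 h = 2.360 μSv.

2.36 μSv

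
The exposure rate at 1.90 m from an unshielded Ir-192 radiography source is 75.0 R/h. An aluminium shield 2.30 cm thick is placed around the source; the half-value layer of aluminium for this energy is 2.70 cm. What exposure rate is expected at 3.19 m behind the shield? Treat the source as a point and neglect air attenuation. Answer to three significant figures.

14.7 R/h

Distance alone: 75.0 × (1.90/3.19)² = 75.0 × 0.3548 = 26.61 R/h.
Shield: 2.30/2.70 = 0.8519 half-value layers → attenuation 2^(−0.8519) = 0.5541.
Combined: 26.61 × 0.5541 = 14.74 R/h.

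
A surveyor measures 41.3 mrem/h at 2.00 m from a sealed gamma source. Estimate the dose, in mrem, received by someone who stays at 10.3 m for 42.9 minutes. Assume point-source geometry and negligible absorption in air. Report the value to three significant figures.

Intensity scales as (d₁/d₂)², so rate at 10.3 m:
(2.00/10.3)² = 0.03770, so 41.3 × 0.03770 = 1.557 mrem/h.
Dose = rate × time = 1.557 mrem/h × 0.7150 h = 1.113 mrem.

1.11 mrem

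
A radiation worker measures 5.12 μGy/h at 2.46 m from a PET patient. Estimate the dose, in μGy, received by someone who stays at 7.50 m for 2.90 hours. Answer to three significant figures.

Since intensity falls as 1/r², rate at 7.50 m:
(2.46/7.50)² = 0.1076, so 5.12 × 0.1076 = 0.5509 μGy/h.
Dose = rate × time = 0.5509 μGy/h × 2.900 h = 1.598 μGy.

1.60 μGy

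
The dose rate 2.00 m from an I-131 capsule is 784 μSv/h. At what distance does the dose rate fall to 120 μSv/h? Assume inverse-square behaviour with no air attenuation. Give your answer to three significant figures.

5.11 m

Applying the 1/r² law, d₂ = d₁·√(I₁/I₂).
I₁/I₂ = 784/120 = 6.533, so d₂ = 2.00 × √6.533 = 5.112 m.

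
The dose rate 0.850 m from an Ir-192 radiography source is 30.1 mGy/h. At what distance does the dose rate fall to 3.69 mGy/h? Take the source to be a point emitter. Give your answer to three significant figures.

2.43 m

Using I₁d₁² = I₂d₂², d₂ = d₁·√(I₁/I₂).
I₁/I₂ = 30.1/3.69 = 8.157, so d₂ = 0.850 × √8.157 = 2.428 m.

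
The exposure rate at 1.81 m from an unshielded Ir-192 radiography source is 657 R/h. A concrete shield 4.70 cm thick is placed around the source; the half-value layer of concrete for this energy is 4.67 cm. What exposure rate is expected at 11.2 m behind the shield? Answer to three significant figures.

8.54 R/h

Distance alone: (1.81/11.2)² = 0.02612, so 657 × 0.02612 = 17.16 R/h.
Shield: 4.70/4.67 = 1.006 half-value layers → attenuation 2^(−1.006) = 0.4979.
Combined: 17.16 × 0.4979 = 8.544 R/h.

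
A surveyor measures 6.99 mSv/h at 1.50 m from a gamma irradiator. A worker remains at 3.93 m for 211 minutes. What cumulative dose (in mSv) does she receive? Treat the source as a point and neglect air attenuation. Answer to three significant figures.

3.58 mSv

Intensity scales as (d₁/d₂)², so rate at 3.93 m:
(1.50/3.93)² = 0.1457, so 6.99 × 0.1457 = 1.018 mSv/h.
Dose = rate × time = 1.018 mSv/h × 3.517 h = 3.580 mSv.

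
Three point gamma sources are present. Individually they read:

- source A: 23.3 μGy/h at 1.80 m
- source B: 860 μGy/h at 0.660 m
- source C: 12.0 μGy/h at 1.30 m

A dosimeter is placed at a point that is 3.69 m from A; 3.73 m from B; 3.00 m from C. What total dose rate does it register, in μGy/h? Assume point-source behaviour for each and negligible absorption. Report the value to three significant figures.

Each source contributes Iᵢ·(dᵢ/rᵢ)²; contributions add.
A: 23.3 × (1.80/3.69)² = 5.544 μGy/h
B: 860 × (0.660/3.73)² = 26.93 μGy/h
C: 12.0 × (1.30/3.00)² = 2.253 μGy/h
Total = 5.544 + 26.93 + 2.253 = 34.73 μGy/h.

34.7 μGy/h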